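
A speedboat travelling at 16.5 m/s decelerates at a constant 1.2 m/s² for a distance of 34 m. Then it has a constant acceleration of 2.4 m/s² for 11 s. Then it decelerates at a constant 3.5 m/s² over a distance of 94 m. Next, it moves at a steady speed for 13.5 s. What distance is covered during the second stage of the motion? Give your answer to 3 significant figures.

Phase 1 (decelerating): v₀ = 16.5 m/s, a = -1.2 m/s².
v² = v₀² + 2aΔx = 16.5² + 2·-1.2·34 = 191 → v = 13.8 m/s
t = (v − v₀)/a = (13.8 − 16.5)/-1.2 = 2.24 s

Phase 2 (accelerating): v₀ = 13.8 m/s, a = 2.4 m/s².
v = v₀ + at = 13.8 + (2.4)(11) = 40.2 m/s
Δx = v₀t + ½at² = 13.8·11 + 0.5·2.4·11² = 297 m
Distance in phase 2 = 297 m

297 m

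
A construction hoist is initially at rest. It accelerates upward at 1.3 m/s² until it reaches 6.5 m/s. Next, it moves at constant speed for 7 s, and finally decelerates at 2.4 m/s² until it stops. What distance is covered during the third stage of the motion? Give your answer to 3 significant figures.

Phase 1 (accelerating): v₀ = 0 m/s, a = 1.3 m/s².
v = v₀ + at → t = (6.5 − 0) / 1.3 = 5.00 s
v² = v₀² + 2aΔx → Δx = (6.5² − 0²)/(2·1.3) = 16.2 m

Phase 2 (constant speed): v₀ = 6.50 m/s, a = 0 m/s².
v = v₀ + at = 6.50 + (0)(7) = 6.50 m/s
Δx = v₀t + ½at² = 6.50·7 + 0.5·0·7² = 45.5 m

Phase 3 (decelerating): v₀ = 6.50 m/s, a = -2.4 m/s².
v = v₀ + at → t = (0 − 6.50) / -2.4 = 2.71 s
v² = v₀² + 2aΔx → Δx = (0² − 6.50²)/(2·-2.4) = 8.80 m
Distance in phase 3 = 8.80 m

8.80 m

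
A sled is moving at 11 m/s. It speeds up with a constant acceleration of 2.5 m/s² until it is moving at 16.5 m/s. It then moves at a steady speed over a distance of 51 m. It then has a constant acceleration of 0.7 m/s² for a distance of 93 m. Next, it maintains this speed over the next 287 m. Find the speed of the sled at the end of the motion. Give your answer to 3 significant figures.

20.1 m/s

Phase 1 (accelerating): v₀ = 11.0 m/s, a = 2.5 m/s².
v = v₀ + at → t = (16.5 − 11.0) / 2.5 = 2.20 s
v² = v₀² + 2aΔx → Δx = (16.5² − 11.0²)/(2·2.5) = 30.2 m

Phase 2 (constant speed): v₀ = 16.5 m/s, a = 0 m/s².
Constant speed: t = d/v = 51/16.5 = 3.09 s

Phase 3 (accelerating): v₀ = 16.5 m/s, a = 0.7 m/s².
v² = v₀² + 2aΔx = 16.5² + 2·0.7·93 = 402 → v = 20.1 m/s
t = (v − v₀)/a = (20.1 − 16.5)/0.7 = 5.09 s

Phase 4 (constant speed): v₀ = 20.1 m/s, a = 0 m/s².
Constant speed: t = d/v = 287/20.1 = 14.3 s
Final speed = 20.1 m/s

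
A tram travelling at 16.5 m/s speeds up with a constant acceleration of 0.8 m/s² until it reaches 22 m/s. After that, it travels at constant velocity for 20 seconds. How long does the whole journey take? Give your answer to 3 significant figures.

26.9 s

Phase 1 (accelerating): v₀ = 16.5 m/s, a = 0.8 m/s².
v = v₀ + at → t = (22 − 16.5) / 0.8 = 6.88 s
v² = v₀² + 2aΔx → Δx = (22² − 16.5²)/(2·0.8) = 132 m

Phase 2 (constant speed): v₀ = 22.0 m/s, a = 0 m/s².
v = v₀ + at = 22.0 + (0)(20) = 22.0 m/s
Δx = v₀t + ½at² = 22.0·20 + 0.5·0·20² = 440 m
Total time = 6.88 + 20.0 = 26.9 s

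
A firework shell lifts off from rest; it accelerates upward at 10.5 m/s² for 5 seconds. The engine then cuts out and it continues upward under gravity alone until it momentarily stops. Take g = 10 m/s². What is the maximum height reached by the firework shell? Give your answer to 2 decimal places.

269.06 m

Phase 1 (powered ascent): v₀ = 0 m/s, a = 10.5 m/s².
v = v₀ + at = 0 + (10.5)(5) = 52.5 m/s
Δx = v₀t + ½at² = 0·5 + 0.5·10.5·5² = 131 m

Phase 2 (coasting upward): v₀ = 52.5 m/s, a = -10 m/s².
v = v₀ + at → t = (0 − 52.5) / -10 = 5.25 s
v² = v₀² + 2aΔx → Δx = (0² − 52.5²)/(2·-10) = 138 m
Maximum height = 131 + 138 = 269 m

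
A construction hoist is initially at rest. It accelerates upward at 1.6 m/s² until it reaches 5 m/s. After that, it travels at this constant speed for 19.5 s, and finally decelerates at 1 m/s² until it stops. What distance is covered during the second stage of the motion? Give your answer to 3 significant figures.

Phase 1 (accelerating): v₀ = 0 m/s, a = 1.6 m/s².
v = v₀ + at → t = (5 − 0) / 1.6 = 3.12 s
v² = v₀² + 2aΔx → Δx = (5² − 0²)/(2·1.6) = 7.81 m

Phase 2 (constant speed): v₀ = 5.00 m/s, a = 0 m/s².
v = v₀ + at = 5.00 + (0)(19.5) = 5.00 m/s
Δx = v₀t + ½at² = 5.00·19.5 + 0.5·0·19.5² = 97.5 m
Distance in phase 2 = 97.5 m

97.5 m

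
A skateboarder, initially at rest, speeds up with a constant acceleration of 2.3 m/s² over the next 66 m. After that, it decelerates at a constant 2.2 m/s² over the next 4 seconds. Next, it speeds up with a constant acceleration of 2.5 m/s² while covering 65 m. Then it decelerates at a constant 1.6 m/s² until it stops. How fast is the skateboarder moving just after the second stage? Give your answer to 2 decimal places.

8.62 m/s

Phase 1 (accelerating): v₀ = 0 m/s, a = 2.3 m/s².
v² = v₀² + 2aΔx = 0² + 2·2.3·66 = 304 → v = 17.4 m/s
t = (v − v₀)/a = (17.4 − 0)/2.3 = 7.58 s

Phase 2 (decelerating): v₀ = 17.4 m/s, a = -2.2 m/s².
v = v₀ + at = 17.4 + (-2.2)(4) = 8.62 m/s
Δx = v₀t + ½at² = 17.4·4 + 0.5·-2.2·4² = 52.1 m
Speed at end of phase 2 = 8.62 m/s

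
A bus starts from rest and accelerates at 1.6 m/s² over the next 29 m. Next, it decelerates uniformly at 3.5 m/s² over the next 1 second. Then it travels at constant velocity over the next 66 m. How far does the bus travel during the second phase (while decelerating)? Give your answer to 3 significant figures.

Phase 1 (accelerating): v₀ = 0 m/s, a = 1.6 m/s².
v² = v₀² + 2aΔx = 0² + 2·1.6·29 = 92.8 → v = 9.63 m/s
t = (v − v₀)/a = (9.63 − 0)/1.6 = 6.02 s

Phase 2 (decelerating): v₀ = 9.63 m/s, a = -3.5 m/s².
v = v₀ + at = 9.63 + (-3.5)(1) = 6.13 m/s
Δx = v₀t + ½at² = 9.63·1 + 0.5·-3.5·1² = 7.88 m
Distance in phase 2 = 7.88 m

7.88 m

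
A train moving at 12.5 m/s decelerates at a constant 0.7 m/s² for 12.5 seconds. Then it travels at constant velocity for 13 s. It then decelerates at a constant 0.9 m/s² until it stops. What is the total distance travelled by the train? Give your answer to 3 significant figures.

Phase 1 (decelerating): v₀ = 12.5 m/s, a = -0.7 m/s².
v = v₀ + at = 12.5 + (-0.7)(12.5) = 3.75 m/s
Δx = v₀t + ½at² = 12.5·12.5 + 0.5·-0.7·12.5² = 102 m

Phase 2 (constant speed): v₀ = 3.75 m/s, a = 0 m/s².
v = v₀ + at = 3.75 + (0)(13) = 3.75 m/s
Δx = v₀t + ½at² = 3.75·13 + 0.5·0·13² = 48.8 m

Phase 3 (decelerating): v₀ = 3.75 m/s, a = -0.9 m/s².
v = v₀ + at → t = (0 − 3.75) / -0.9 = 4.17 s
v² = v₀² + 2aΔx → Δx = (0² − 3.75²)/(2·-0.9) = 7.81 m
Total distance = 102 + 48.8 + 7.81 = 158 m

158 m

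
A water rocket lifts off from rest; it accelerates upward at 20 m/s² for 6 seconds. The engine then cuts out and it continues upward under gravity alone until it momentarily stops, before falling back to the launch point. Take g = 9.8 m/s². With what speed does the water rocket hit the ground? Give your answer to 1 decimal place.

Phase 1 (powered ascent): v₀ = 0 m/s, a = 20 m/s².
v = v₀ + at = 0 + (20)(6) = 120 m/s
Δx = v₀t + ½at² = 0·6 + 0.5·20·6² = 360 m

Phase 2 (coasting upward): v₀ = 120 m/s, a = -9.8 m/s².
v = v₀ + at → t = (0 − 120) / -9.8 = 12.2 s
v² = v₀² + 2aΔx → Δx = (0² − 120²)/(2·-9.8) = 735 m

Phase 3 (free fall): v₀ = 0 m/s, a = -9.8 m/s².
Falls 1090 m from rest: t = √(2·1090/9.8) = 14.9 s; v = g·t = 146 m/s.
Impact speed = 146 m/s

146.5 m/s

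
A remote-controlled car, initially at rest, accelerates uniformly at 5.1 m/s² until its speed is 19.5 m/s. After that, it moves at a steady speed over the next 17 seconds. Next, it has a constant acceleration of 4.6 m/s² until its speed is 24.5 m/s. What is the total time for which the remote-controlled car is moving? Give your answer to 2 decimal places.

21.91 s

Phase 1 (accelerating): v₀ = 0 m/s, a = 5.1 m/s².
v = v₀ + at → t = (19.5 − 0) / 5.1 = 3.82 s
v² = v₀² + 2aΔx → Δx = (19.5² − 0²)/(2·5.1) = 37.3 m

Phase 2 (constant speed): v₀ = 19.5 m/s, a = 0 m/s².
v = v₀ + at = 19.5 + (0)(17) = 19.5 m/s
Δx = v₀t + ½at² = 19.5·17 + 0.5·0·17² = 332 m

Phase 3 (accelerating): v₀ = 19.5 m/s, a = 4.6 m/s².
v = v₀ + at → t = (24.5 − 19.5) / 4.6 = 1.09 s
v² = v₀² + 2aΔx → Δx = (24.5² − 19.5²)/(2·4.6) = 23.9 m
Total time = 3.82 + 17.0 + 1.09 = 21.9 s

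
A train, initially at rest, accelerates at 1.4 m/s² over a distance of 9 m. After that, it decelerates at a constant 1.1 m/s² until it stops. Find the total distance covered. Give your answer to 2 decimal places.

20.45 m

Phase 1 (accelerating): v₀ = 0 m/s, a = 1.4 m/s².
v² = v₀² + 2aΔx = 0² + 2·1.4·9 = 25.2 → v = 5.02 m/s
t = (v − v₀)/a = (5.02 − 0)/1.4 = 3.59 s

Phase 2 (decelerating): v₀ = 5.02 m/s, a = -1.1 m/s².
v = v₀ + at → t = (0 − 5.02) / -1.1 = 4.56 s
v² = v₀² + 2aΔx → Δx = (0² − 5.02²)/(2·-1.1) = 11.5 m
Total distance = 9.00 + 11.5 = 20.5 m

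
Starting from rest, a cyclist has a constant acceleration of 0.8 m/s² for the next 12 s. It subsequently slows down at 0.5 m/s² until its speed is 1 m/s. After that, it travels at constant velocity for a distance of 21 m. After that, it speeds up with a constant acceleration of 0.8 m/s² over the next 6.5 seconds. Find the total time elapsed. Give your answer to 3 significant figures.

Phase 1 (accelerating): v₀ = 0 m/s, a = 0.8 m/s².
v = v₀ + at = 0 + (0.8)(12) = 9.60 m/s
Δx = v₀t + ½at² = 0·12 + 0.5·0.8·12² = 57.6 m

Phase 2 (decelerating): v₀ = 9.60 m/s, a = -0.5 m/s².
v = v₀ + at → t = (1 − 9.60) / -0.5 = 17.2 s
v² = v₀² + 2aΔx → Δx = (1² − 9.60²)/(2·-0.5) = 91.2 m

Phase 3 (constant speed): v₀ = 1.00 m/s, a = 0 m/s².
Constant speed: t = d/v = 21/1.00 = 21.0 s

Phase 4 (accelerating): v₀ = 1.00 m/s, a = 0.8 m/s².
v = v₀ + at = 1.00 + (0.8)(6.5) = 6.20 m/s
Δx = v₀t + ½at² = 1.00·6.5 + 0.5·0.8·6.5² = 23.4 m
Total time = 12.0 + 17.2 + 21.0 + 6.50 = 56.7 s

56.7 s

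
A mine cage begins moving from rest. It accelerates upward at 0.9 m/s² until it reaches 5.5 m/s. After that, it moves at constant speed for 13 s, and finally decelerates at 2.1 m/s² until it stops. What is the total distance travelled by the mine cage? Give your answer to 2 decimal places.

Phase 1 (accelerating): v₀ = 0 m/s, a = 0.9 m/s².
v = v₀ + at → t = (5.5 − 0) / 0.9 = 6.11 s
v² = v₀² + 2aΔx → Δx = (5.5² − 0²)/(2·0.9) = 16.8 m

Phase 2 (constant speed): v₀ = 5.50 m/s, a = 0 m/s².
v = v₀ + at = 5.50 + (0)(13) = 5.50 m/s
Δx = v₀t + ½at² = 5.50·13 + 0.5·0·13² = 71.5 m

Phase 3 (decelerating): v₀ = 5.50 m/s, a = -2.1 m/s².
v = v₀ + at → t = (0 − 5.50) / -2.1 = 2.62 s
v² = v₀² + 2aΔx → Δx = (0² − 5.50²)/(2·-2.1) = 7.20 m
Total distance = 16.8 + 71.5 + 7.20 = 95.5 m

95.51 m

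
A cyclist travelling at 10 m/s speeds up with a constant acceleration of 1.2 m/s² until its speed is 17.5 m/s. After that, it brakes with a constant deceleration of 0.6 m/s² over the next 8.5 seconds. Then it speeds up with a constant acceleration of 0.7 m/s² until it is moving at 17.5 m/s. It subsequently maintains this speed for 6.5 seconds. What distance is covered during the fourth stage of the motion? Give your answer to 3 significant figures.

114 m

Phase 1 (accelerating): v₀ = 10.0 m/s, a = 1.2 m/s².
v = v₀ + at → t = (17.5 − 10.0) / 1.2 = 6.25 s
v² = v₀² + 2aΔx → Δx = (17.5² − 10.0²)/(2·1.2) = 85.9 m

Phase 2 (decelerating): v₀ = 17.5 m/s, a = -0.6 m/s².
v = v₀ + at = 17.5 + (-0.6)(8.5) = 12.4 m/s
Δx = v₀t + ½at² = 17.5·8.5 + 0.5·-0.6·8.5² = 127 m

Phase 3 (accelerating): v₀ = 12.4 m/s, a = 0.7 m/s².
v = v₀ + at → t = (17.5 − 12.4) / 0.7 = 7.29 s
v² = v₀² + 2aΔx → Δx = (17.5² − 12.4²)/(2·0.7) = 109 m

Phase 4 (constant speed): v₀ = 17.5 m/s, a = 0 m/s².
v = v₀ + at = 17.5 + (0)(6.5) = 17.5 m/s
Δx = v₀t + ½at² = 17.5·6.5 + 0.5·0·6.5² = 114 m
Distance in phase 4 = 114 m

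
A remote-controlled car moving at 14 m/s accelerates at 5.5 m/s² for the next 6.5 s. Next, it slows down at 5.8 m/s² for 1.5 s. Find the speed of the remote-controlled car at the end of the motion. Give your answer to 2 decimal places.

41.05 m/s

Phase 1 (accelerating): v₀ = 14.0 m/s, a = 5.5 m/s².
v = v₀ + at = 14.0 + (5.5)(6.5) = 49.8 m/s
Δx = v₀t + ½at² = 14.0·6.5 + 0.5·5.5·6.5² = 207 m

Phase 2 (decelerating): v₀ = 49.8 m/s, a = -5.8 m/s².
v = v₀ + at = 49.8 + (-5.8)(1.5) = 41.0 m/s
Δx = v₀t + ½at² = 49.8·1.5 + 0.5·-5.8·1.5² = 68.1 m
Final speed = 41.0 m/s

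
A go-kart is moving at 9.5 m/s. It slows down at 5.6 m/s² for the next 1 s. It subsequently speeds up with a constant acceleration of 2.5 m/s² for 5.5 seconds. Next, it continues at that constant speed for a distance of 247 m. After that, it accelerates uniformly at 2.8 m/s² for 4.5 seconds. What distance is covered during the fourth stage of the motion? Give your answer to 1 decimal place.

Phase 1 (decelerating): v₀ = 9.50 m/s, a = -5.6 m/s².
v = v₀ + at = 9.50 + (-5.6)(1) = 3.90 m/s
Δx = v₀t + ½at² = 9.50·1 + 0.5·-5.6·1² = 6.70 m

Phase 2 (accelerating): v₀ = 3.90 m/s, a = 2.5 m/s².
v = v₀ + at = 3.90 + (2.5)(5.5) = 17.6 m/s
Δx = v₀t + ½at² = 3.90·5.5 + 0.5·2.5·5.5² = 59.3 m

Phase 3 (constant speed): v₀ = 17.6 m/s, a = 0 m/s².
Constant speed: t = d/v = 247/17.6 = 14.0 s

Phase 4 (accelerating): v₀ = 17.6 m/s, a = 2.8 m/s².
v = v₀ + at = 17.6 + (2.8)(4.5) = 30.2 m/s
Δx = v₀t + ½at² = 17.6·4.5 + 0.5·2.8·4.5² = 108 m
Distance in phase 4 = 108 m

107.8 m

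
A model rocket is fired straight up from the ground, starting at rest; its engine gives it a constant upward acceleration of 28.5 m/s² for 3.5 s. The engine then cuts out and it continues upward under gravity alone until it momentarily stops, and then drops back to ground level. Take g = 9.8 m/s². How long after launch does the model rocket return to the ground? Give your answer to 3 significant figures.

25.5 s

Phase 1 (powered ascent): v₀ = 0 m/s, a = 28.5 m/s².
v = v₀ + at = 0 + (28.5)(3.5) = 99.8 m/s
Δx = v₀t + ½at² = 0·3.5 + 0.5·28.5·3.5² = 175 m

Phase 2 (coasting upward): v₀ = 99.8 m/s, a = -9.8 m/s².
v = v₀ + at → t = (0 − 99.8) / -9.8 = 10.2 s
v² = v₀² + 2aΔx → Δx = (0² − 99.8²)/(2·-9.8) = 508 m

Phase 3 (free fall): v₀ = 0 m/s, a = -9.8 m/s².
Falls 682 m from rest: t = √(2·682/9.8) = 11.8 s; v = g·t = 116 m/s.
Total time = 3.50 + 10.2 + 11.8 = 25.5 s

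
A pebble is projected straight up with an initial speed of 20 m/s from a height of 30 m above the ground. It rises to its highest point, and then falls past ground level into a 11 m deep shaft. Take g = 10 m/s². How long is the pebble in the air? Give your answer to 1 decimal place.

5.5 s

Phase 1 (rising): v₀ = 20.0 m/s, a = -10 m/s².
v = v₀ + at → t = (0 − 20.0) / -10 = 2.00 s
v² = v₀² + 2aΔx → Δx = (0² − 20.0²)/(2·-10) = 20.0 m

Phase 2 (falling): v₀ = 0 m/s, a = -10 m/s².
Falls 61.0 m from rest: t = √(2·61.0/10) = 3.49 s; v = g·t = 34.9 m/s.
Total time = 2.00 + 3.49 = 5.49 s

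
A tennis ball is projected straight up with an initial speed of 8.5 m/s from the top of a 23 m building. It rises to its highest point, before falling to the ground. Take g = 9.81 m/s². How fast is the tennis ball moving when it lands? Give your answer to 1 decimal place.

22.9 m/s

Phase 1 (rising): v₀ = 8.50 m/s, a = -9.81 m/s².
v = v₀ + at → t = (0 − 8.50) / -9.81 = 0.866 s
v² = v₀² + 2aΔx → Δx = (0² − 8.50²)/(2·-9.81) = 3.68 m

Phase 2 (falling): v₀ = 0 m/s, a = -9.81 m/s².
Falls 26.7 m from rest: t = √(2·26.7/9.81) = 2.33 s; v = g·t = 22.9 m/s.
Final speed = 22.9 m/s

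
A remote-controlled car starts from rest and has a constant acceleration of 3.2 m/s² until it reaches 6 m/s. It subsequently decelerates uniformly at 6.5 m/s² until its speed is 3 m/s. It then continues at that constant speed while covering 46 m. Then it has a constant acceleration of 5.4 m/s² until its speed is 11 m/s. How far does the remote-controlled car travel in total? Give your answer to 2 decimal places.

64.07 m

Phase 1 (accelerating): v₀ = 0 m/s, a = 3.2 m/s².
v = v₀ + at → t = (6 − 0) / 3.2 = 1.88 s
v² = v₀² + 2aΔx → Δx = (6² − 0²)/(2·3.2) = 5.62 m

Phase 2 (decelerating): v₀ = 6.00 m/s, a = -6.5 m/s².
v = v₀ + at → t = (3 − 6.00) / -6.5 = 0.462 s
v² = v₀² + 2aΔx → Δx = (3² − 6.00²)/(2·-6.5) = 2.08 m

Phase 3 (constant speed): v₀ = 3.00 m/s, a = 0 m/s².
Constant speed: t = d/v = 46/3.00 = 15.3 s

Phase 4 (accelerating): v₀ = 3.00 m/s, a = 5.4 m/s².
v = v₀ + at → t = (11 − 3.00) / 5.4 = 1.48 s
v² = v₀² + 2aΔx → Δx = (11² − 3.00²)/(2·5.4) = 10.4 m
Total distance = 5.62 + 2.08 + 46.0 + 10.4 = 64.1 m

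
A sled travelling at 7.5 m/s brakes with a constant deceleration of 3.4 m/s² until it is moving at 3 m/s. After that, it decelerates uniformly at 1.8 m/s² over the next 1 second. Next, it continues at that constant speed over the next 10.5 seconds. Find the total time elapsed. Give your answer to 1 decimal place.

Phase 1 (decelerating): v₀ = 7.50 m/s, a = -3.4 m/s².
v = v₀ + at → t = (3 − 7.50) / -3.4 = 1.32 s
v² = v₀² + 2aΔx → Δx = (3² − 7.50²)/(2·-3.4) = 6.95 m

Phase 2 (decelerating): v₀ = 3.00 m/s, a = -1.8 m/s².
v = v₀ + at = 3.00 + (-1.8)(1) = 1.20 m/s
Δx = v₀t + ½at² = 3.00·1 + 0.5·-1.8·1² = 2.10 m

Phase 3 (constant speed): v₀ = 1.20 m/s, a = 0 m/s².
v = v₀ + at = 1.20 + (0)(10.5) = 1.20 m/s
Δx = v₀t + ½at² = 1.20·10.5 + 0.5·0·10.5² = 12.6 m
Total time = 1.32 + 1.00 + 10.5 = 12.8 s

12.8 s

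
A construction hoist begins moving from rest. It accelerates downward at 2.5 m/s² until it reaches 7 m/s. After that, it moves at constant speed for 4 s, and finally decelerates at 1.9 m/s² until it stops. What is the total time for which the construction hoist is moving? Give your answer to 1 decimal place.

Phase 1 (accelerating): v₀ = 0 m/s, a = 2.5 m/s².
v = v₀ + at → t = (7 − 0) / 2.5 = 2.80 s
v² = v₀² + 2aΔx → Δx = (7² − 0²)/(2·2.5) = 9.80 m

Phase 2 (constant speed): v₀ = 7.00 m/s, a = 0 m/s².
v = v₀ + at = 7.00 + (0)(4) = 7.00 m/s
Δx = v₀t + ½at² = 7.00·4 + 0.5·0·4² = 28.0 m

Phase 3 (decelerating): v₀ = 7.00 m/s, a = -1.9 m/s².
v = v₀ + at → t = (0 − 7.00) / -1.9 = 3.68 s
v² = v₀² + 2aΔx → Δx = (0² − 7.00²)/(2·-1.9) = 12.9 m
Total time = 2.80 + 4.00 + 3.68 = 10.5 s

10.5 s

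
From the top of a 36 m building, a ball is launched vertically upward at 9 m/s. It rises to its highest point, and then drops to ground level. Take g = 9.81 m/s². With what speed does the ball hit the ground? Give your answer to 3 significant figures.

28.1 m/s

Phase 1 (rising): v₀ = 9.00 m/s, a = -9.81 m/s².
v = v₀ + at → t = (0 − 9.00) / -9.81 = 0.917 s
v² = v₀² + 2aΔx → Δx = (0² − 9.00²)/(2·-9.81) = 4.13 m

Phase 2 (falling): v₀ = 0 m/s, a = -9.81 m/s².
Falls 40.1 m from rest: t = √(2·40.1/9.81) = 2.86 s; v = g·t = 28.1 m/s.
Final speed = 28.1 m/s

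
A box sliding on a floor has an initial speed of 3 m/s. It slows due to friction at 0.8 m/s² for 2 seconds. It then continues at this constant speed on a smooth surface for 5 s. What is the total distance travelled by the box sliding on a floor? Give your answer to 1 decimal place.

Phase 1 (decelerating): v₀ = 3.00 m/s, a = -0.8 m/s².
v = v₀ + at = 3.00 + (-0.8)(2) = 1.40 m/s
Δx = v₀t + ½at² = 3.00·2 + 0.5·-0.8·2² = 4.40 m

Phase 2 (constant speed): v₀ = 1.40 m/s, a = 0 m/s².
v = v₀ + at = 1.40 + (0)(5) = 1.40 m/s
Δx = v₀t + ½at² = 1.40·5 + 0.5·0·5² = 7.00 m
Total distance = 4.40 + 7.00 = 11.4 m

11.4 m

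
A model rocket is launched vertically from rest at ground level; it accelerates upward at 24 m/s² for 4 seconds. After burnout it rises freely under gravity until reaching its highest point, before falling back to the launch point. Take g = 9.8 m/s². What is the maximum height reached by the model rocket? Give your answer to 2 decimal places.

662.20 m

Phase 1 (powered ascent): v₀ = 0 m/s, a = 24 m/s².
v = v₀ + at = 0 + (24)(4) = 96.0 m/s
Δx = v₀t + ½at² = 0·4 + 0.5·24·4² = 192 m

Phase 2 (coasting upward): v₀ = 96.0 m/s, a = -9.8 m/s².
v = v₀ + at → t = (0 − 96.0) / -9.8 = 9.80 s
v² = v₀² + 2aΔx → Δx = (0² − 96.0²)/(2·-9.8) = 470 m
Maximum height = 192 + 470 = 662 m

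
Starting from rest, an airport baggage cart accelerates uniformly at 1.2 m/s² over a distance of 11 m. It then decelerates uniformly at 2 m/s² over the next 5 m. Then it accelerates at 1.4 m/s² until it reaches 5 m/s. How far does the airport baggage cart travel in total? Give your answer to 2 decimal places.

Phase 1 (accelerating): v₀ = 0 m/s, a = 1.2 m/s².
v² = v₀² + 2aΔx = 0² + 2·1.2·11 = 26.4 → v = 5.14 m/s
t = (v − v₀)/a = (5.14 − 0)/1.2 = 4.28 s

Phase 2 (decelerating): v₀ = 5.14 m/s, a = -2 m/s².
v² = v₀² + 2aΔx = 5.14² + 2·-2·5 = 6.40 → v = 2.53 m/s
t = (v − v₀)/a = (2.53 − 5.14)/-2 = 1.30 s

Phase 3 (accelerating): v₀ = 2.53 m/s, a = 1.4 m/s².
v = v₀ + at → t = (5 − 2.53) / 1.4 = 1.76 s
v² = v₀² + 2aΔx → Δx = (5² − 2.53²)/(2·1.4) = 6.64 m
Total distance = 11.0 + 5.00 + 6.64 = 22.6 m

22.64 m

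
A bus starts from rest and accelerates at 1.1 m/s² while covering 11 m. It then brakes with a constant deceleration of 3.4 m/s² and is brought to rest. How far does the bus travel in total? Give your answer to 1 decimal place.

Phase 1 (accelerating): v₀ = 0 m/s, a = 1.1 m/s².
v² = v₀² + 2aΔx = 0² + 2·1.1·11 = 24.2 → v = 4.92 m/s
t = (v − v₀)/a = (4.92 − 0)/1.1 = 4.47 s

Phase 2 (decelerating): v₀ = 4.92 m/s, a = -3.4 m/s².
v = v₀ + at → t = (0 − 4.92) / -3.4 = 1.45 s
v² = v₀² + 2aΔx → Δx = (0² − 4.92²)/(2·-3.4) = 3.56 m
Total distance = 11.0 + 3.56 = 14.6 m

14.6 m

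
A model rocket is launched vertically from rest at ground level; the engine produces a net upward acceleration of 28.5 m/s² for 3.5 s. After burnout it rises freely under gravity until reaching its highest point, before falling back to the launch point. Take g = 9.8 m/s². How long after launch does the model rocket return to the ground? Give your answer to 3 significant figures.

Phase 1 (powered ascent): v₀ = 0 m/s, a = 28.5 m/s².
v = v₀ + at = 0 + (28.5)(3.5) = 99.8 m/s
Δx = v₀t + ½at² = 0·3.5 + 0.5·28.5·3.5² = 175 m

Phase 2 (coasting upward): v₀ = 99.8 m/s, a = -9.8 m/s².
v = v₀ + at → t = (0 − 99.8) / -9.8 = 10.2 s
v² = v₀² + 2aΔx → Δx = (0² − 99.8²)/(2·-9.8) = 508 m

Phase 3 (free fall): v₀ = 0 m/s, a = -9.8 m/s².
Falls 682 m from rest: t = √(2·682/9.8) = 11.8 s; v = g·t = 116 m/s.
Total time = 3.50 + 10.2 + 11.8 = 25.5 s

25.5 s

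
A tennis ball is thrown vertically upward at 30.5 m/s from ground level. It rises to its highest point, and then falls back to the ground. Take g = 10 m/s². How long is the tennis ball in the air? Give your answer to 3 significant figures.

Phase 1 (rising): v₀ = 30.5 m/s, a = -10 m/s².
v = v₀ + at → t = (0 − 30.5) / -10 = 3.05 s
v² = v₀² + 2aΔx → Δx = (0² − 30.5²)/(2·-10) = 46.5 m

Phase 2 (falling): v₀ = 0 m/s, a = -10 m/s².
Falls 46.5 m from rest: t = √(2·46.5/10) = 3.05 s; v = g·t = 30.5 m/s.
Total time = 3.05 + 3.05 = 6.10 s

6.10 s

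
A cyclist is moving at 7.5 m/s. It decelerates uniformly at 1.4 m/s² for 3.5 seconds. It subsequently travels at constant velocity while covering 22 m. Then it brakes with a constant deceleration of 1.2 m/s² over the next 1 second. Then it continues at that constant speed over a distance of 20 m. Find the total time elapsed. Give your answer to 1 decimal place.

Phase 1 (decelerating): v₀ = 7.50 m/s, a = -1.4 m/s².
v = v₀ + at = 7.50 + (-1.4)(3.5) = 2.60 m/s
Δx = v₀t + ½at² = 7.50·3.5 + 0.5·-1.4·3.5² = 17.7 m

Phase 2 (constant speed): v₀ = 2.60 m/s, a = 0 m/s².
Constant speed: t = d/v = 22/2.60 = 8.46 s

Phase 3 (decelerating): v₀ = 2.60 m/s, a = -1.2 m/s².
v = v₀ + at = 2.60 + (-1.2)(1) = 1.40 m/s
Δx = v₀t + ½at² = 2.60·1 + 0.5·-1.2·1² = 2.00 m

Phase 4 (constant speed): v₀ = 1.40 m/s, a = 0 m/s².
Constant speed: t = d/v = 20/1.40 = 14.3 s
Total time = 3.50 + 8.46 + 1.00 + 14.3 = 27.2 s

27.2 s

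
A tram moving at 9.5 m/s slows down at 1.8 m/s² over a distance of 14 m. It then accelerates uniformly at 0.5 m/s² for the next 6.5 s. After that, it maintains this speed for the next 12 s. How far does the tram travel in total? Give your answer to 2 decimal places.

Phase 1 (decelerating): v₀ = 9.50 m/s, a = -1.8 m/s².
v² = v₀² + 2aΔx = 9.50² + 2·-1.8·14 = 39.9 → v = 6.31 m/s
t = (v − v₀)/a = (6.31 − 9.50)/-1.8 = 1.77 s

Phase 2 (accelerating): v₀ = 6.31 m/s, a = 0.5 m/s².
v = v₀ + at = 6.31 + (0.5)(6.5) = 9.56 m/s
Δx = v₀t + ½at² = 6.31·6.5 + 0.5·0.5·6.5² = 51.6 m

Phase 3 (constant speed): v₀ = 9.56 m/s, a = 0 m/s².
v = v₀ + at = 9.56 + (0)(12) = 9.56 m/s
Δx = v₀t + ½at² = 9.56·12 + 0.5·0·12² = 115 m
Total distance = 14.0 + 51.6 + 115 = 180 m

180.35 m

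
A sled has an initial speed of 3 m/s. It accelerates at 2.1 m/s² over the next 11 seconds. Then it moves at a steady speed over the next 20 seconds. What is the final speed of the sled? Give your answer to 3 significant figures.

Phase 1 (accelerating): v₀ = 3.00 m/s, a = 2.1 m/s².
v = v₀ + at = 3.00 + (2.1)(11) = 26.1 m/s
Δx = v₀t + ½at² = 3.00·11 + 0.5·2.1·11² = 160 m

Phase 2 (constant speed): v₀ = 26.1 m/s, a = 0 m/s².
v = v₀ + at = 26.1 + (0)(20) = 26.1 m/s
Δx = v₀t + ½at² = 26.1·20 + 0.5·0·20² = 522 m
Final speed = 26.1 m/s

26.1 m/s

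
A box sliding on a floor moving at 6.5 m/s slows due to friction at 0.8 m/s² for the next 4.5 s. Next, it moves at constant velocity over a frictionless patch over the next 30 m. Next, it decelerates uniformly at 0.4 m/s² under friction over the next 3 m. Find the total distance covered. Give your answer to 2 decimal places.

54.15 m

Phase 1 (decelerating): v₀ = 6.50 m/s, a = -0.8 m/s².
v = v₀ + at = 6.50 + (-0.8)(4.5) = 2.90 m/s
Δx = v₀t + ½at² = 6.50·4.5 + 0.5·-0.8·4.5² = 21.1 m

Phase 2 (constant speed): v₀ = 2.90 m/s, a = 0 m/s².
Constant speed: t = d/v = 30/2.90 = 10.3 s

Phase 3 (decelerating): v₀ = 2.90 m/s, a = -0.4 m/s².
v² = v₀² + 2aΔx = 2.90² + 2·-0.4·3 = 6.01 → v = 2.45 m/s
t = (v − v₀)/a = (2.45 − 2.90)/-0.4 = 1.12 s
Total distance = 21.1 + 30.0 + 3.00 = 54.1 m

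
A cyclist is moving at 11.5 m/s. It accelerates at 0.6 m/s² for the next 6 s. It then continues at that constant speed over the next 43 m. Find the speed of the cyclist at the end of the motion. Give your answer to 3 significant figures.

15.1 m/s

Phase 1 (accelerating): v₀ = 11.5 m/s, a = 0.6 m/s².
v = v₀ + at = 11.5 + (0.6)(6) = 15.1 m/s
Δx = v₀t + ½at² = 11.5·6 + 0.5·0.6·6² = 79.8 m

Phase 2 (constant speed): v₀ = 15.1 m/s, a = 0 m/s².
Constant speed: t = d/v = 43/15.1 = 2.85 s
Final speed = 15.1 m/s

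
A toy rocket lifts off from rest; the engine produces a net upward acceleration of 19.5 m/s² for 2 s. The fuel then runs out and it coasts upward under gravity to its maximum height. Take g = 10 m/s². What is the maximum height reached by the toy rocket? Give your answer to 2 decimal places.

Phase 1 (powered ascent): v₀ = 0 m/s, a = 19.5 m/s².
v = v₀ + at = 0 + (19.5)(2) = 39.0 m/s
Δx = v₀t + ½at² = 0·2 + 0.5·19.5·2² = 39.0 m

Phase 2 (coasting upward): v₀ = 39.0 m/s, a = -10 m/s².
v = v₀ + at → t = (0 − 39.0) / -10 = 3.90 s
v² = v₀² + 2aΔx → Δx = (0² − 39.0²)/(2·-10) = 76.0 m
Maximum height = 39.0 + 76.0 = 115 m

115.05 m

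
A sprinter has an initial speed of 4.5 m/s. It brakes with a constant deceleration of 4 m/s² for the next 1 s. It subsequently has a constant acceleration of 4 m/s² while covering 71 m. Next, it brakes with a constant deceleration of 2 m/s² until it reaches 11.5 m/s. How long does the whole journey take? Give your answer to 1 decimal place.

13.0 s

Phase 1 (decelerating): v₀ = 4.50 m/s, a = -4 m/s².
v = v₀ + at = 4.50 + (-4)(1) = 0.500 m/s
Δx = v₀t + ½at² = 4.50·1 + 0.5·-4·1² = 2.50 m

Phase 2 (accelerating): v₀ = 0.500 m/s, a = 4 m/s².
v² = v₀² + 2aΔx = 0.500² + 2·4·71 = 568 → v = 23.8 m/s
t = (v − v₀)/a = (23.8 − 0.500)/4 = 5.83 s

Phase 3 (decelerating): v₀ = 23.8 m/s, a = -2 m/s².
v = v₀ + at → t = (11.5 − 23.8) / -2 = 6.17 s
v² = v₀² + 2aΔx → Δx = (11.5² − 23.8²)/(2·-2) = 109 m
Total time = 1.00 + 5.83 + 6.17 = 13.0 s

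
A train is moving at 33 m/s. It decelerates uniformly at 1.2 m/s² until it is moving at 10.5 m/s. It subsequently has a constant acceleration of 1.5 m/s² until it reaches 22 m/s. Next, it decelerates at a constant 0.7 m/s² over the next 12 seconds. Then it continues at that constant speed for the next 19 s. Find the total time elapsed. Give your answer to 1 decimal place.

Phase 1 (decelerating): v₀ = 33.0 m/s, a = -1.2 m/s².
v = v₀ + at → t = (10.5 − 33.0) / -1.2 = 18.8 s
v² = v₀² + 2aΔx → Δx = (10.5² − 33.0²)/(2·-1.2) = 408 m

Phase 2 (accelerating): v₀ = 10.5 m/s, a = 1.5 m/s².
v = v₀ + at → t = (22 − 10.5) / 1.5 = 7.67 s
v² = v₀² + 2aΔx → Δx = (22² − 10.5²)/(2·1.5) = 125 m

Phase 3 (decelerating): v₀ = 22.0 m/s, a = -0.7 m/s².
v = v₀ + at = 22.0 + (-0.7)(12) = 13.6 m/s
Δx = v₀t + ½at² = 22.0·12 + 0.5·-0.7·12² = 214 m

Phase 4 (constant speed): v₀ = 13.6 m/s, a = 0 m/s².
v = v₀ + at = 13.6 + (0)(19) = 13.6 m/s
Δx = v₀t + ½at² = 13.6·19 + 0.5·0·19² = 258 m
Total time = 18.8 + 7.67 + 12.0 + 19.0 = 57.4 s

57.4 s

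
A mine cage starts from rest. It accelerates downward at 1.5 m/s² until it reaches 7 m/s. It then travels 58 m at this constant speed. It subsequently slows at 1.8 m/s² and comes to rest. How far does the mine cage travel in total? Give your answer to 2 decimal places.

Phase 1 (accelerating): v₀ = 0 m/s, a = 1.5 m/s².
v = v₀ + at → t = (7 − 0) / 1.5 = 4.67 s
v² = v₀² + 2aΔx → Δx = (7² − 0²)/(2·1.5) = 16.3 m

Phase 2 (constant speed): v₀ = 7.00 m/s, a = 0 m/s².
Constant speed: t = d/v = 58/7.00 = 8.29 s

Phase 3 (decelerating): v₀ = 7.00 m/s, a = -1.8 m/s².
v = v₀ + at → t = (0 − 7.00) / -1.8 = 3.89 s
v² = v₀² + 2aΔx → Δx = (0² − 7.00²)/(2·-1.8) = 13.6 m
Total distance = 16.3 + 58.0 + 13.6 = 87.9 m

87.94 m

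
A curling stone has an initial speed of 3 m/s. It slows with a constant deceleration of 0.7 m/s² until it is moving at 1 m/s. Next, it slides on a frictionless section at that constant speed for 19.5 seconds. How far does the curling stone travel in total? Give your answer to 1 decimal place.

25.2 m

Phase 1 (decelerating): v₀ = 3.00 m/s, a = -0.7 m/s².
v = v₀ + at → t = (1 − 3.00) / -0.7 = 2.86 s
v² = v₀² + 2aΔx → Δx = (1² − 3.00²)/(2·-0.7) = 5.71 m

Phase 2 (constant speed): v₀ = 1.00 m/s, a = 0 m/s².
v = v₀ + at = 1.00 + (0)(19.5) = 1.00 m/s
Δx = v₀t + ½at² = 1.00·19.5 + 0.5·0·19.5² = 19.5 m
Total distance = 5.71 + 19.5 = 25.2 m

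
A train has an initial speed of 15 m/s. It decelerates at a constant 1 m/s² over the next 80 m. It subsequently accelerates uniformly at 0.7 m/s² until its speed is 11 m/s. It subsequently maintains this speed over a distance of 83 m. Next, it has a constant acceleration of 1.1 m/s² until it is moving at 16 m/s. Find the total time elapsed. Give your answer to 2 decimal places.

Phase 1 (decelerating): v₀ = 15.0 m/s, a = -1 m/s².
v² = v₀² + 2aΔx = 15.0² + 2·-1·80 = 65.0 → v = 8.06 m/s
t = (v − v₀)/a = (8.06 − 15.0)/-1 = 6.94 s

Phase 2 (accelerating): v₀ = 8.06 m/s, a = 0.7 m/s².
v = v₀ + at → t = (11 − 8.06) / 0.7 = 4.20 s
v² = v₀² + 2aΔx → Δx = (11² − 8.06²)/(2·0.7) = 40.0 m

Phase 3 (constant speed): v₀ = 11.0 m/s, a = 0 m/s².
Constant speed: t = d/v = 83/11.0 = 7.55 s

Phase 4 (accelerating): v₀ = 11.0 m/s, a = 1.1 m/s².
v = v₀ + at → t = (16 − 11.0) / 1.1 = 4.55 s
v² = v₀² + 2aΔx → Δx = (16² − 11.0²)/(2·1.1) = 61.4 m
Total time = 6.94 + 4.20 + 7.55 + 4.55 = 23.2 s

23.23 s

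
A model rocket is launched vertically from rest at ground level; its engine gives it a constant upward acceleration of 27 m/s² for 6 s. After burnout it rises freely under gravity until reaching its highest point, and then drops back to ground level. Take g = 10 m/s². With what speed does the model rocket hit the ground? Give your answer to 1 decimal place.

Phase 1 (powered ascent): v₀ = 0 m/s, a = 27 m/s².
v = v₀ + at = 0 + (27)(6) = 162 m/s
Δx = v₀t + ½at² = 0·6 + 0.5·27·6² = 486 m

Phase 2 (coasting upward): v₀ = 162 m/s, a = -10 m/s².
v = v₀ + at → t = (0 − 162) / -10 = 16.2 s
v² = v₀² + 2aΔx → Δx = (0² − 162²)/(2·-10) = 1310 m

Phase 3 (free fall): v₀ = 0 m/s, a = -10 m/s².
Falls 1800 m from rest: t = √(2·1800/10) = 19.0 s; v = g·t = 190 m/s.
Impact speed = 190 m/s

189.6 m/s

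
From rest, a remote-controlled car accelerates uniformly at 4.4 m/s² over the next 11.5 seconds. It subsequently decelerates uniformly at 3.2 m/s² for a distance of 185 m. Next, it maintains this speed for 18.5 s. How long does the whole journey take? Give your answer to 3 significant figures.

34.2 s

Phase 1 (accelerating): v₀ = 0 m/s, a = 4.4 m/s².
v = v₀ + at = 0 + (4.4)(11.5) = 50.6 m/s
Δx = v₀t + ½at² = 0·11.5 + 0.5·4.4·11.5² = 291 m

Phase 2 (decelerating): v₀ = 50.6 m/s, a = -3.2 m/s².
v² = v₀² + 2aΔx = 50.6² + 2·-3.2·185 = 1380 → v = 37.1 m/s
t = (v − v₀)/a = (37.1 − 50.6)/-3.2 = 4.22 s

Phase 3 (constant speed): v₀ = 37.1 m/s, a = 0 m/s².
v = v₀ + at = 37.1 + (0)(18.5) = 37.1 m/s
Δx = v₀t + ½at² = 37.1·18.5 + 0.5·0·18.5² = 686 m
Total time = 11.5 + 4.22 + 18.5 = 34.2 s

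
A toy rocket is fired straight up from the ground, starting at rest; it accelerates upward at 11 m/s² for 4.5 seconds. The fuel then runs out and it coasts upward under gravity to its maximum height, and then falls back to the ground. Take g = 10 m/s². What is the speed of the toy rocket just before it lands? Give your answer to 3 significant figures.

Phase 1 (powered ascent): v₀ = 0 m/s, a = 11 m/s².
v = v₀ + at = 0 + (11)(4.5) = 49.5 m/s
Δx = v₀t + ½at² = 0·4.5 + 0.5·11·4.5² = 111 m

Phase 2 (coasting upward): v₀ = 49.5 m/s, a = -10 m/s².
v = v₀ + at → t = (0 − 49.5) / -10 = 4.95 s
v² = v₀² + 2aΔx → Δx = (0² − 49.5²)/(2·-10) = 123 m

Phase 3 (free fall): v₀ = 0 m/s, a = -10 m/s².
Falls 234 m from rest: t = √(2·234/10) = 6.84 s; v = g·t = 68.4 m/s.
Impact speed = 68.4 m/s

68.4 m/s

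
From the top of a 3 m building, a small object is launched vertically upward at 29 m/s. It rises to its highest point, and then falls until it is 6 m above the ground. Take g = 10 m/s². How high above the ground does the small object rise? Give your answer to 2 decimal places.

45.05 m

Phase 1 (rising): v₀ = 29.0 m/s, a = -10 m/s².
v = v₀ + at → t = (0 − 29.0) / -10 = 2.90 s
v² = v₀² + 2aΔx → Δx = (0² − 29.0²)/(2·-10) = 42.0 m
Maximum height = 3 + 42.0 = 45.0 m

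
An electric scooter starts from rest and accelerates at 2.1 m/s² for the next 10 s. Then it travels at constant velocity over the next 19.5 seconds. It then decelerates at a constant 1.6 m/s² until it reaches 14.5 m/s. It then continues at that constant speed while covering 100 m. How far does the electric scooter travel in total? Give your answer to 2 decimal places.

686.61 m

Phase 1 (accelerating): v₀ = 0 m/s, a = 2.1 m/s².
v = v₀ + at = 0 + (2.1)(10) = 21.0 m/s
Δx = v₀t + ½at² = 0·10 + 0.5·2.1·10² = 105 m

Phase 2 (constant speed): v₀ = 21.0 m/s, a = 0 m/s².
v = v₀ + at = 21.0 + (0)(19.5) = 21.0 m/s
Δx = v₀t + ½at² = 21.0·19.5 + 0.5·0·19.5² = 410 m

Phase 3 (decelerating): v₀ = 21.0 m/s, a = -1.6 m/s².
v = v₀ + at → t = (14.5 − 21.0) / -1.6 = 4.06 s
v² = v₀² + 2aΔx → Δx = (14.5² − 21.0²)/(2·-1.6) = 72.1 m

Phase 4 (constant speed): v₀ = 14.5 m/s, a = 0 m/s².
Constant speed: t = d/v = 100/14.5 = 6.90 s
Total distance = 105 + 410 + 72.1 + 100 = 687 m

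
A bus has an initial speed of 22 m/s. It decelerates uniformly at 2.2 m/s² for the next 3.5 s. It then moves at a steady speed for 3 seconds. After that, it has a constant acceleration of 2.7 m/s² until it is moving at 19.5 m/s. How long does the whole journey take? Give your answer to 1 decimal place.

Phase 1 (decelerating): v₀ = 22.0 m/s, a = -2.2 m/s².
v = v₀ + at = 22.0 + (-2.2)(3.5) = 14.3 m/s
Δx = v₀t + ½at² = 22.0·3.5 + 0.5·-2.2·3.5² = 63.5 m

Phase 2 (constant speed): v₀ = 14.3 m/s, a = 0 m/s².
v = v₀ + at = 14.3 + (0)(3) = 14.3 m/s
Δx = v₀t + ½at² = 14.3·3 + 0.5·0·3² = 42.9 m

Phase 3 (accelerating): v₀ = 14.3 m/s, a = 2.7 m/s².
v = v₀ + at → t = (19.5 − 14.3) / 2.7 = 1.93 s
v² = v₀² + 2aΔx → Δx = (19.5² − 14.3²)/(2·2.7) = 32.5 m
Total time = 3.50 + 3.00 + 1.93 = 8.43 s

8.4 s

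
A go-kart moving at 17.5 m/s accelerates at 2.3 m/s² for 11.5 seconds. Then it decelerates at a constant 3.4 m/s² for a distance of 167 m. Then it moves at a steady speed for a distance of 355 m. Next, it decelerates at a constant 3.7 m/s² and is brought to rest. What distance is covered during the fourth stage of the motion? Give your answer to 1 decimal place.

Phase 1 (accelerating): v₀ = 17.5 m/s, a = 2.3 m/s².
v = v₀ + at = 17.5 + (2.3)(11.5) = 44.0 m/s
Δx = v₀t + ½at² = 17.5·11.5 + 0.5·2.3·11.5² = 353 m

Phase 2 (decelerating): v₀ = 44.0 m/s, a = -3.4 m/s².
v² = v₀² + 2aΔx = 44.0² + 2·-3.4·167 = 796 → v = 28.2 m/s
t = (v − v₀)/a = (28.2 − 44.0)/-3.4 = 4.63 s

Phase 3 (constant speed): v₀ = 28.2 m/s, a = 0 m/s².
Constant speed: t = d/v = 355/28.2 = 12.6 s

Phase 4 (decelerating): v₀ = 28.2 m/s, a = -3.7 m/s².
v = v₀ + at → t = (0 − 28.2) / -3.7 = 7.63 s
v² = v₀² + 2aΔx → Δx = (0² − 28.2²)/(2·-3.7) = 108 m
Distance in phase 4 = 108 m

107.6 m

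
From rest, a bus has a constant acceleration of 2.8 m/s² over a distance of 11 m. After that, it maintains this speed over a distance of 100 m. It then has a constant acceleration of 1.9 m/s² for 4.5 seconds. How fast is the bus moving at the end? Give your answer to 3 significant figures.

16.4 m/s

Phase 1 (accelerating): v₀ = 0 m/s, a = 2.8 m/s².
v² = v₀² + 2aΔx = 0² + 2·2.8·11 = 61.6 → v = 7.85 m/s
t = (v − v₀)/a = (7.85 − 0)/2.8 = 2.80 s

Phase 2 (constant speed): v₀ = 7.85 m/s, a = 0 m/s².
Constant speed: t = d/v = 100/7.85 = 12.7 s

Phase 3 (accelerating): v₀ = 7.85 m/s, a = 1.9 m/s².
v = v₀ + at = 7.85 + (1.9)(4.5) = 16.4 m/s
Δx = v₀t + ½at² = 7.85·4.5 + 0.5·1.9·4.5² = 54.6 m
Final speed = 16.4 m/s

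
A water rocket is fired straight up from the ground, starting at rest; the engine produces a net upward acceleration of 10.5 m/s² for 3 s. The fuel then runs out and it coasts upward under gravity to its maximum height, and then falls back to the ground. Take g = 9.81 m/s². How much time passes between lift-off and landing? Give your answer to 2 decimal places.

10.68 s

Phase 1 (powered ascent): v₀ = 0 m/s, a = 10.5 m/s².
v = v₀ + at = 0 + (10.5)(3) = 31.5 m/s
Δx = v₀t + ½at² = 0·3 + 0.5·10.5·3² = 47.2 m

Phase 2 (coasting upward): v₀ = 31.5 m/s, a = -9.81 m/s².
v = v₀ + at → t = (0 − 31.5) / -9.81 = 3.21 s
v² = v₀² + 2aΔx → Δx = (0² − 31.5²)/(2·-9.81) = 50.6 m

Phase 3 (free fall): v₀ = 0 m/s, a = -9.81 m/s².
Falls 97.8 m from rest: t = √(2·97.8/9.81) = 4.47 s; v = g·t = 43.8 m/s.
Total time = 3.00 + 3.21 + 4.47 = 10.7 s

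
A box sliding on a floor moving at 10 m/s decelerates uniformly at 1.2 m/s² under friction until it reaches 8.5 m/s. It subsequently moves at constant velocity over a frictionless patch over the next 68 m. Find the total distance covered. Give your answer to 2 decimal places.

79.56 m

Phase 1 (decelerating): v₀ = 10.0 m/s, a = -1.2 m/s².
v = v₀ + at → t = (8.5 − 10.0) / -1.2 = 1.25 s
v² = v₀² + 2aΔx → Δx = (8.5² − 10.0²)/(2·-1.2) = 11.6 m

Phase 2 (constant speed): v₀ = 8.50 m/s, a = 0 m/s².
Constant speed: t = d/v = 68/8.50 = 8.00 s
Total distance = 11.6 + 68.0 = 79.6 m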